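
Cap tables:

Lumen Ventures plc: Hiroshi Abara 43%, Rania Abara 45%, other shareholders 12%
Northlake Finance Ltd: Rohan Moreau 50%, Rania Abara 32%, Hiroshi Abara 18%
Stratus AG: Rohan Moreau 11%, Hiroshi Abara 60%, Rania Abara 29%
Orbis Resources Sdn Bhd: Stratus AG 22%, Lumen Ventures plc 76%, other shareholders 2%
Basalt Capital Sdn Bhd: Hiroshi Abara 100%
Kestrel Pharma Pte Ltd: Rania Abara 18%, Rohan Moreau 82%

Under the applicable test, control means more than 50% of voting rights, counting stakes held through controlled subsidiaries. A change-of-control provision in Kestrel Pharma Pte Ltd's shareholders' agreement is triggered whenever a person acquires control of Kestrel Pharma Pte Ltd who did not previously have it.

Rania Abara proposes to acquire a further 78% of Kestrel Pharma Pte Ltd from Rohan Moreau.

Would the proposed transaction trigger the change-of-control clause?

Yes

The purchase adds only to Rania's holdings (Rohan's stake shrinks), so Rania is the only person who could newly come to control Kestrel.
Rania's largest direct stake is 45% in Lumen, which does not meet the threshold, so Rania controls no company.
In Kestrel, Rania's side holds only 18%, not > 50%.
So before the transaction, Rania does not control Kestrel.
After the purchase, Rania's direct stake in Kestrel rises to 18% + 78% = 96%, and Rohan's stake falls to 4%.
Rania holds 96% of Kestrel, so Rania controls Kestrel.
Rania did not control Kestrel before and does after, so the clause is triggered.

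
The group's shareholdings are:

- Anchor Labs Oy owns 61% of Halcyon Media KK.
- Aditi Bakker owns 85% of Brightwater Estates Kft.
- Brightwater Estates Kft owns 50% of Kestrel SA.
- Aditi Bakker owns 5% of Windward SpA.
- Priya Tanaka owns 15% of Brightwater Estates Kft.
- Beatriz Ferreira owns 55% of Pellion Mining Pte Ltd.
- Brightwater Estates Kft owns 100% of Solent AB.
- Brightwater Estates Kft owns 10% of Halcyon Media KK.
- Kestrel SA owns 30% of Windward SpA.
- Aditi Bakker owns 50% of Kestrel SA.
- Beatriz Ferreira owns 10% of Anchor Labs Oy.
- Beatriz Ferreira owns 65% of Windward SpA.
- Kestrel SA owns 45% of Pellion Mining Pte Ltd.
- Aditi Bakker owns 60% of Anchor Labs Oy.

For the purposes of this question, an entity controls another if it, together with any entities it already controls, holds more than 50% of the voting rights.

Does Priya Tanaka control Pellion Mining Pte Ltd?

Priya's largest direct stake is 15% in Brightwater, which does not meet the threshold, so Priya controls no company.
Neither Priya nor any entity Priya controls holds any voting interest in Pellion.
So Priya does not control Pellion.

No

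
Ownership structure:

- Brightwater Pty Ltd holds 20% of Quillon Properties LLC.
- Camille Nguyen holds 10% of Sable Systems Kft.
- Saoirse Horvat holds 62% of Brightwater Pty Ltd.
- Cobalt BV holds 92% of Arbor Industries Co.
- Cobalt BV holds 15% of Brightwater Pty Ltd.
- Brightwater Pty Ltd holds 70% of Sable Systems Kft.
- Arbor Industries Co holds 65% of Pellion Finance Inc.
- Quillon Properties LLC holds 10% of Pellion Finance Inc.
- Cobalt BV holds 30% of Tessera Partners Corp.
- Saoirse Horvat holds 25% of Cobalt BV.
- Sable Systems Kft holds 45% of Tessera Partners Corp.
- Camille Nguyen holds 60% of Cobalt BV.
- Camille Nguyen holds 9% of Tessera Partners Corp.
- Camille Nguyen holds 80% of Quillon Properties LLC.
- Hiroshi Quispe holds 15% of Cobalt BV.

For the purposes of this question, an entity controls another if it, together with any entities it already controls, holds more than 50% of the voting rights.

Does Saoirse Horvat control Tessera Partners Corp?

No

Saoirse holds 62% of Brightwater, so Saoirse controls Brightwater.
Brightwater holds 70% of Sable, so Saoirse controls Sable.
In Tessera, Saoirse's side holds only 45%, not > 50%.
So Saoirse does not control Tessera.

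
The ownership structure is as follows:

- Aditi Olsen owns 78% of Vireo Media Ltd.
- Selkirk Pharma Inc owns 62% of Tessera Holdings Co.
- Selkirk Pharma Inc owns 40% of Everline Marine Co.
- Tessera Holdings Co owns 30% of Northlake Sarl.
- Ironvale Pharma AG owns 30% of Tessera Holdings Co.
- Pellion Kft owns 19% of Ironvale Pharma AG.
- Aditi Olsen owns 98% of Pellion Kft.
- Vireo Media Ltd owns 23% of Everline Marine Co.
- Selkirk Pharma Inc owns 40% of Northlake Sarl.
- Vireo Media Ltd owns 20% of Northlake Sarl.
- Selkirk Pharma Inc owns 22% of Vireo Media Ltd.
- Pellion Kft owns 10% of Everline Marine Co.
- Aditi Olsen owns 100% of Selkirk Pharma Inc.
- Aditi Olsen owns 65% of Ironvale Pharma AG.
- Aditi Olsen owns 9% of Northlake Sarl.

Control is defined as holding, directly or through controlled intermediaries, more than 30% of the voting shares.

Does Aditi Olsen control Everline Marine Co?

Yes

Aditi holds 98% of Pellion, so Aditi controls Pellion.
Aditi holds 100% of Selkirk, so Aditi controls Selkirk.
Aditi and Selkirk together hold 78% + 22% = 100% of Vireo, so Aditi controls Vireo.
Selkirk and Vireo and Pellion together hold 40% + 23% + 10% = 73% of Everline, so Aditi controls Everline.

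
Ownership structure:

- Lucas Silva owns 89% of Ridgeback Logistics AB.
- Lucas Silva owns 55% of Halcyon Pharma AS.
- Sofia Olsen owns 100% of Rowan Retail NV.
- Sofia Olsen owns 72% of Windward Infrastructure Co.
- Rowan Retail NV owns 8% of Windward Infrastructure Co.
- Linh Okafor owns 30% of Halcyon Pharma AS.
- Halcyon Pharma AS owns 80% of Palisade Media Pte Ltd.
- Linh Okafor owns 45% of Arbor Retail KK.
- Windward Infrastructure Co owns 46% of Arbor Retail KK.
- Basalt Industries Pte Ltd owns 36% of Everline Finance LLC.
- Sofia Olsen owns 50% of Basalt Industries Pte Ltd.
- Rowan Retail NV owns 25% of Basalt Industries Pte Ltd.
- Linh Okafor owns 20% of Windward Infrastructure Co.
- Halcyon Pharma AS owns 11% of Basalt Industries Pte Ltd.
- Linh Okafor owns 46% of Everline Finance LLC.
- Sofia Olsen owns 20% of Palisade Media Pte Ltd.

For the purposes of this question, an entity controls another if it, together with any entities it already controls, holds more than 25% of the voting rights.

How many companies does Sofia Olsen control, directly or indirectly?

Sofia holds 100% of Rowan, so Sofia controls Rowan.
Rowan and Sofia together hold 8% + 72% = 80% of Windward, so Sofia controls Windward.
Rowan and Sofia together hold 25% + 50% = 75% of Basalt, so Sofia controls Basalt.
Basalt holds 36% of Everline, so Sofia controls Everline.
Windward holds 46% of Arbor, so Sofia controls Arbor.
No other company's threshold is met.
Sofia controls 5 companies.

5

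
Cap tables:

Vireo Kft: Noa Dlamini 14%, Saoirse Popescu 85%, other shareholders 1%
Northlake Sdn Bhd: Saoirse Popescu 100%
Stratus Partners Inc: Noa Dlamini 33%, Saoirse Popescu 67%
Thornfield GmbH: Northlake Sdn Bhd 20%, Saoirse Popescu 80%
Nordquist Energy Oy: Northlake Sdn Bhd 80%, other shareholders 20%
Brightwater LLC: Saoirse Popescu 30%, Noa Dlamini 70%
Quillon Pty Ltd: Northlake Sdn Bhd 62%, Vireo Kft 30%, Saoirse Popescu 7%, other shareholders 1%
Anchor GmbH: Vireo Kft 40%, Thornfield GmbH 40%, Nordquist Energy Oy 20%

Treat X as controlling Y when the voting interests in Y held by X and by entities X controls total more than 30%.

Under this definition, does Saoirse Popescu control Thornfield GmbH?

Saoirse holds 100% of Northlake, so Saoirse controls Northlake.
Northlake and Saoirse together hold 20% + 80% = 100% of Thornfield, so Saoirse controls Thornfield.

Yes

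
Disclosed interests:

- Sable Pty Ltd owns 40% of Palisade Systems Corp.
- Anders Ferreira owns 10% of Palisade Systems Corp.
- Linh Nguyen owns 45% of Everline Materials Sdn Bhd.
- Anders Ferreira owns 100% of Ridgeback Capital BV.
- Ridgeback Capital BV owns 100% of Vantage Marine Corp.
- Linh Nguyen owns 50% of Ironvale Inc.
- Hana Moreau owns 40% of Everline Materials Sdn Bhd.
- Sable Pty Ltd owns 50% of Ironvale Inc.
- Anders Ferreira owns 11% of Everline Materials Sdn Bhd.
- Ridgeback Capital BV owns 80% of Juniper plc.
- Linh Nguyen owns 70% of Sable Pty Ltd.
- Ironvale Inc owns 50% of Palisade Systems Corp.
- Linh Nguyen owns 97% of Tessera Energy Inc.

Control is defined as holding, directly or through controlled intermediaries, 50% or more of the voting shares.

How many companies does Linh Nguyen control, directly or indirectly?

Linh holds 70% of Sable, so Linh controls Sable.
Sable and Linh together hold 50% + 50% = 100% of Ironvale, so Linh controls Ironvale.
Sable and Ironvale together hold 40% + 50% = 90% of Palisade, so Linh controls Palisade.
Linh holds 97% of Tessera, so Linh controls Tessera.
No other company's threshold is met.
Linh controls 4 companies.

4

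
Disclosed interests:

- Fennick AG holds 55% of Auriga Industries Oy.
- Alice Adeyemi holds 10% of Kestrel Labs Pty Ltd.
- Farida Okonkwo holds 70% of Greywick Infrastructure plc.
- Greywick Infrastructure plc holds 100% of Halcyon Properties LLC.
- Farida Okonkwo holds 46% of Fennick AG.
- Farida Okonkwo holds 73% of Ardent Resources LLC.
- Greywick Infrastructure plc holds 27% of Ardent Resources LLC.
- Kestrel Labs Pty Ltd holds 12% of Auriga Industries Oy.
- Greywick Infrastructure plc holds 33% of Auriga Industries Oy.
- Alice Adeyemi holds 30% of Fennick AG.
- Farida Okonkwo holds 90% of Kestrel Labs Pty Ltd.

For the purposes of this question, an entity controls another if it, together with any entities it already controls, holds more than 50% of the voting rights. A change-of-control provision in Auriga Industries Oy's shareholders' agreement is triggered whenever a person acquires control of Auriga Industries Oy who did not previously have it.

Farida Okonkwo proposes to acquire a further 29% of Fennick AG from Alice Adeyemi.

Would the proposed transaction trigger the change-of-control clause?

The purchase adds only to Farida's holdings (Alice's stake shrinks), so Farida is the only person who could newly come to control Auriga.
Farida holds 90% of Kestrel, so Farida controls Kestrel.
Farida holds 70% of Greywick, so Farida controls Greywick.
Greywick holds 100% of Halcyon, so Farida controls Halcyon.
Greywick and Farida together hold 27% + 73% = 100% of Ardent, so Farida controls Ardent.
In Auriga, Farida's side holds only 12% + 33% = 45%, not > 50%.
So before the transaction, Farida does not control Auriga.
After the purchase, Farida's direct stake in Fennick rises to 46% + 29% = 75%, and Alice's stake falls to 1%.
Farida holds 75% of Fennick, so Farida controls Fennick.
Fennick and Kestrel and Greywick together hold 55% + 12% + 33% = 100% of Auriga, so Farida controls Auriga.
Farida did not control Auriga before and does after, so the clause is triggered.

Yes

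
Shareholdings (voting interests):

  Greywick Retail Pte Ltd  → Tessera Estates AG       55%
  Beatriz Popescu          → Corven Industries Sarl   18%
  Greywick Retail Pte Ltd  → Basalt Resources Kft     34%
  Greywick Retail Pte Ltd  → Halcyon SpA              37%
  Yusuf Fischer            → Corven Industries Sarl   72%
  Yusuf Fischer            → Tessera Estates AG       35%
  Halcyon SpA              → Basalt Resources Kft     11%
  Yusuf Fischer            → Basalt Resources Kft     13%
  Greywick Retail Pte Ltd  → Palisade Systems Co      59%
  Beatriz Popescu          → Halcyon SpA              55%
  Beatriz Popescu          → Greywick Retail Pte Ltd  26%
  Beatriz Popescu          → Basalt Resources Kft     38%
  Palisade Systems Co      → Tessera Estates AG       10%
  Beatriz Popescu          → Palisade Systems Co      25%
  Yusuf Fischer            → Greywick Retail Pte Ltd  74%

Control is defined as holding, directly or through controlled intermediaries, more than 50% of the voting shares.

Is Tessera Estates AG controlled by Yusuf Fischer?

Yusuf holds 74% of Greywick, so Yusuf controls Greywick.
Greywick holds 59% of Palisade, so Yusuf controls Palisade.
Greywick and Palisade and Yusuf together hold 55% + 10% + 35% = 100% of Tessera, so Yusuf controls Tessera.

Yes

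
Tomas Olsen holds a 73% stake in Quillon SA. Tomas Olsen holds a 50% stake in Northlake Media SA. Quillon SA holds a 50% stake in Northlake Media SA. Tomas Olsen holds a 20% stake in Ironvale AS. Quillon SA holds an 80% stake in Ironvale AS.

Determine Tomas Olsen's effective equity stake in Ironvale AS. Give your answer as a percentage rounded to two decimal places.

Tomas reaches Ironvale along 2 paths.
Via Quillon: 73% × 80% = 58.4%.
Direct stake: 20% = 20%.
Total: 58.4% + 20% = 78.4%.
Rounded: 78.40%.

78.40%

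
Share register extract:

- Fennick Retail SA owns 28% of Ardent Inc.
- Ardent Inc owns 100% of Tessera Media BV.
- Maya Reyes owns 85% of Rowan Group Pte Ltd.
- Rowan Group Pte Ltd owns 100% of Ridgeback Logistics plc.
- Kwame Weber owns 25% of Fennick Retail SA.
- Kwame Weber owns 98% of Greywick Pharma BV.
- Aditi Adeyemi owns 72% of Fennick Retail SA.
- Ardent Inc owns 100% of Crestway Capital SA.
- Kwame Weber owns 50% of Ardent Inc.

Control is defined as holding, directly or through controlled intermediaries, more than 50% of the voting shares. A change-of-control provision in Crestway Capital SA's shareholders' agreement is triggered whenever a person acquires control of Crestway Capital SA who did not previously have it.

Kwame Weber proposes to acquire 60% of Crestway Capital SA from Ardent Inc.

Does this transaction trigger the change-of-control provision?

Yes

The purchase adds only to Kwame's holdings (Ardent's stake shrinks), so Kwame is the only person who could newly come to control Crestway.
Kwame holds 98% of Greywick, so Kwame controls Greywick.
Neither Kwame nor any entity Kwame controls holds any voting interest in Crestway.
So before the transaction, Kwame does not control Crestway.
After the purchase, Kwame holds 60% of Crestway directly, and Ardent's stake falls to 40%.
Kwame holds 60% of Crestway, so Kwame controls Crestway.
Kwame did not control Crestway before and does after, so the clause is triggered.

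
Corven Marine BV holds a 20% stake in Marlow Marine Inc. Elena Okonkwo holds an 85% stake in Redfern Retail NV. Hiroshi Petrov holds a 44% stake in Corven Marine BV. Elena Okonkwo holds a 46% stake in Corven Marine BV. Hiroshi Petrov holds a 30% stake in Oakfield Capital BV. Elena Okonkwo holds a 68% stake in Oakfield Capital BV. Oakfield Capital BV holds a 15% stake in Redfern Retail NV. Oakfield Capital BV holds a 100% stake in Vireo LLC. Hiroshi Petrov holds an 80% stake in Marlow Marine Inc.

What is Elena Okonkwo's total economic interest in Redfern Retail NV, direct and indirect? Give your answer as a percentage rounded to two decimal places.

95.20%

Elena reaches Redfern along 2 paths.
Direct stake: 85% = 85%.
Via Oakfield: 68% × 15% = 10.2%.
Total: 85% + 10.2% = 95.2%.
Rounded: 95.20%.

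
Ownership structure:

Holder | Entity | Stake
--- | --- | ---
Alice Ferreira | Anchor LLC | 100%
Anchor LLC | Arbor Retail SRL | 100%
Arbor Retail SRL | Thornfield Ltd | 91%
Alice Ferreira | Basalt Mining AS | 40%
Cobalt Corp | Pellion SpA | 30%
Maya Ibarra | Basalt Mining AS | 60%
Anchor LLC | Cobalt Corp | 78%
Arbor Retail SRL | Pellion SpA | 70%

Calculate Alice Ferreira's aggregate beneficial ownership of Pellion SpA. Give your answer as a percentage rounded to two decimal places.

93.40%

Alice reaches Pellion along 2 paths.
Via Anchor → Arbor: 100% × 100% × 70% = 70%.
Via Anchor → Cobalt: 100% × 78% × 30% = 23.4%.
Total: 70% + 23.4% = 93.4%.
Rounded: 93.40%.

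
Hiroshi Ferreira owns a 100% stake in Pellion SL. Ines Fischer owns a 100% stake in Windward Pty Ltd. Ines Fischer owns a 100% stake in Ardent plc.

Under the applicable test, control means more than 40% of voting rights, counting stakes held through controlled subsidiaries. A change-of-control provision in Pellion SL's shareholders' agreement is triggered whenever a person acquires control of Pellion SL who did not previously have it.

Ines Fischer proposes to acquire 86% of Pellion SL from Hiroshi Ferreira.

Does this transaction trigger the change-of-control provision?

The purchase adds only to Ines's holdings (Hiroshi's stake shrinks), so Ines is the only person who could newly come to control Pellion.
Ines holds 100% of Ardent, so Ines controls Ardent.
Ines holds 100% of Windward, so Ines controls Windward.
Neither Ines nor any entity Ines controls holds any voting interest in Pellion.
So before the transaction, Ines does not control Pellion.
After the purchase, Ines holds 86% of Pellion directly, and Hiroshi's stake falls to 14%.
Ines holds 86% of Pellion, so Ines controls Pellion.
Ines did not control Pellion before and does after, so the clause is triggered.

Yes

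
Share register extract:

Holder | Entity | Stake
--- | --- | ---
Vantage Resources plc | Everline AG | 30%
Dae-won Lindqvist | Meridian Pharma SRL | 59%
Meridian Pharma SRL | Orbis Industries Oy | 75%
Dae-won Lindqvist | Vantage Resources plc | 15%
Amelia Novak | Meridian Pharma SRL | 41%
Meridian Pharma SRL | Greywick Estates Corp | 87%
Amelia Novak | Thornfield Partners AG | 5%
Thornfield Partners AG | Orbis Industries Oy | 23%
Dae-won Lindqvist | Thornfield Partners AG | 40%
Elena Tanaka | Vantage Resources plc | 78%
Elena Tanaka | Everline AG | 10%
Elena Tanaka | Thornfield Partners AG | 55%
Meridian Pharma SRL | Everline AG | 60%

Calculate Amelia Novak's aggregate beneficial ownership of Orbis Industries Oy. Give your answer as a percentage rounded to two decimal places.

Amelia reaches Orbis along 2 paths.
Via Meridian: 41% × 75% = 30.75%.
Via Thornfield: 5% × 23% = 1.15%.
Total: 30.75% + 1.15% = 31.9%.
Rounded: 31.90%.

31.90%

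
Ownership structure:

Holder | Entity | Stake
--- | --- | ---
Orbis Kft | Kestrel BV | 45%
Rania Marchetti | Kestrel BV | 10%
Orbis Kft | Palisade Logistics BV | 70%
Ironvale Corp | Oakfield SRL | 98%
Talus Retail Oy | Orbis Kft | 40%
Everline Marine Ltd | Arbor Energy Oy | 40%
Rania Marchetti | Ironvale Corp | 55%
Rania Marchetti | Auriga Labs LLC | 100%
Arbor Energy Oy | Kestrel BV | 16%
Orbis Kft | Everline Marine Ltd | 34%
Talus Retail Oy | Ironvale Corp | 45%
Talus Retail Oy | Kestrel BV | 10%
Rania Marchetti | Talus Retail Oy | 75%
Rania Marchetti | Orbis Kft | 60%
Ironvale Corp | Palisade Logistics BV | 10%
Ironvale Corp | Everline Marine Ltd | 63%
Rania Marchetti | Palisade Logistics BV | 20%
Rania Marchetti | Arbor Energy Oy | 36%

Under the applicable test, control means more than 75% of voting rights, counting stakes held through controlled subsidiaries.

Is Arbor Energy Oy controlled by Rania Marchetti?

Rania holds 100% of Auriga, so Rania controls Auriga.
In Arbor, Rania's side holds only 36%, not > 75%.
So Rania does not control Arbor.

No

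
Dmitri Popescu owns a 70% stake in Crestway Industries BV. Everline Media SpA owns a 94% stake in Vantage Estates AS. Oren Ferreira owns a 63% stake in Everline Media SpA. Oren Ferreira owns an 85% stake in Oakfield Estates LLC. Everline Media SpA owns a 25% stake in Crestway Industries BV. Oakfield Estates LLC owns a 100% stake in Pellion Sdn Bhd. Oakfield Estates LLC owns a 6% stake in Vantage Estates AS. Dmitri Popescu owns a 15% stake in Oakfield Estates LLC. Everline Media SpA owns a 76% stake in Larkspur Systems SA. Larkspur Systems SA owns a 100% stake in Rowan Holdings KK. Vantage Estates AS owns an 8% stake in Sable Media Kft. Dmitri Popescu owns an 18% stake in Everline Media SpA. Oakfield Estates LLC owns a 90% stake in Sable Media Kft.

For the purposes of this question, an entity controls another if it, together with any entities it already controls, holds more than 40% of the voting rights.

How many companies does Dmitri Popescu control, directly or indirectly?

1

Dmitri holds 70% of Crestway, so Dmitri controls Crestway.
No other company's threshold is met.
Dmitri controls 1 company.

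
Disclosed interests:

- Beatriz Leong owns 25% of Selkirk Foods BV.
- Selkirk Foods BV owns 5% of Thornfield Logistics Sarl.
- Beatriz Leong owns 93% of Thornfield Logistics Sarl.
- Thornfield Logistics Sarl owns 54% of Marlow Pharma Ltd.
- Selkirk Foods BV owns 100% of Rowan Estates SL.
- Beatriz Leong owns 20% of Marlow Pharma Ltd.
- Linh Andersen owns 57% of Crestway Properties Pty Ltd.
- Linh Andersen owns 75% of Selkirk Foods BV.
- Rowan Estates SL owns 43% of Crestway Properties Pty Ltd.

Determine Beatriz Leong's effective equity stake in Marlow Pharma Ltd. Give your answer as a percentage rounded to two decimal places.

Beatriz reaches Marlow along 3 paths.
Direct stake: 20% = 20%.
Via Thornfield: 93% × 54% = 50.22%.
Via Selkirk → Thornfield: 25% × 5% × 54% = 0.675%.
Total: 20% + 50.22% + 0.675% = 70.895%.
Rounded: 70.90%.

70.90%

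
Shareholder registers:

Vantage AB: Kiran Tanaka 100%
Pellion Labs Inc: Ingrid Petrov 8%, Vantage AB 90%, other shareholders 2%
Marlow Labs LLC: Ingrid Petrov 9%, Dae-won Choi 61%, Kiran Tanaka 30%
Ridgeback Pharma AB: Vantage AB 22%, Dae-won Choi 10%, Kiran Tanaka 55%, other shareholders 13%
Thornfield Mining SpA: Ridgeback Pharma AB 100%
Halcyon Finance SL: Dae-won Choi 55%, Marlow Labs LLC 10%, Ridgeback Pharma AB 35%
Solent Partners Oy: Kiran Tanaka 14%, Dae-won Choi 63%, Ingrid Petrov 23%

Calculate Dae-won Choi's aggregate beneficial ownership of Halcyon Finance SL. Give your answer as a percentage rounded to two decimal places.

Dae-won reaches Halcyon along 3 paths.
Direct stake: 55% = 55%.
Via Marlow: 61% × 10% = 6.1%.
Via Ridgeback: 10% × 35% = 3.5%.
Total: 55% + 6.1% + 3.5% = 64.6%.
Rounded: 64.60%.

64.60%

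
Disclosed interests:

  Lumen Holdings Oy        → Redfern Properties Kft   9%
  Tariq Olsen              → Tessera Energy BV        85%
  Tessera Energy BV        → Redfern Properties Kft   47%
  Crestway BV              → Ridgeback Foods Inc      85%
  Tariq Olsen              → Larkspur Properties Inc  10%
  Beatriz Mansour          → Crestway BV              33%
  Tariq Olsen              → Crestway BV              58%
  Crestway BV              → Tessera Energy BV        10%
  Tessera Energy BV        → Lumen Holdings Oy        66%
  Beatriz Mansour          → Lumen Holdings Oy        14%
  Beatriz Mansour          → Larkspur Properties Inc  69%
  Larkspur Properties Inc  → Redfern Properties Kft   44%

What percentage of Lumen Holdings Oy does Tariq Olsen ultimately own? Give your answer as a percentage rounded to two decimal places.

59.93%

Tariq reaches Lumen along 2 paths.
Via Tessera: 85% × 66% = 56.1%.
Via Crestway → Tessera: 58% × 10% × 66% = 3.828%.
Total: 56.1% + 3.828% = 59.928%.
Rounded: 59.93%.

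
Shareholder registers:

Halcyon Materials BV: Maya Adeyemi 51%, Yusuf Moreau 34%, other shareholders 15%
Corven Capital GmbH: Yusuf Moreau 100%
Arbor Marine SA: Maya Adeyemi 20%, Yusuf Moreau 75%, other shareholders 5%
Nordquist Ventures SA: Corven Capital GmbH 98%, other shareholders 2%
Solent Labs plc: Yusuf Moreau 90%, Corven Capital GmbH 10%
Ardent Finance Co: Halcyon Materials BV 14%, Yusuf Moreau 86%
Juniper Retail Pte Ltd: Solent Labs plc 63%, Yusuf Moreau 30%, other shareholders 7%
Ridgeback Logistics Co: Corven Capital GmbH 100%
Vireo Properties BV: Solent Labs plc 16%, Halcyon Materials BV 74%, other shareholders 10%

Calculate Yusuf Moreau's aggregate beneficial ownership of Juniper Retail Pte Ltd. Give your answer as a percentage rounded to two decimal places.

Yusuf reaches Juniper along 3 paths.
Via Solent: 90% × 63% = 56.7%.
Via Corven → Solent: 100% × 10% × 63% = 6.3%.
Direct stake: 30% = 30%.
Total: 56.7% + 6.3% + 30% = 93%.
Rounded: 93.00%.

93.00%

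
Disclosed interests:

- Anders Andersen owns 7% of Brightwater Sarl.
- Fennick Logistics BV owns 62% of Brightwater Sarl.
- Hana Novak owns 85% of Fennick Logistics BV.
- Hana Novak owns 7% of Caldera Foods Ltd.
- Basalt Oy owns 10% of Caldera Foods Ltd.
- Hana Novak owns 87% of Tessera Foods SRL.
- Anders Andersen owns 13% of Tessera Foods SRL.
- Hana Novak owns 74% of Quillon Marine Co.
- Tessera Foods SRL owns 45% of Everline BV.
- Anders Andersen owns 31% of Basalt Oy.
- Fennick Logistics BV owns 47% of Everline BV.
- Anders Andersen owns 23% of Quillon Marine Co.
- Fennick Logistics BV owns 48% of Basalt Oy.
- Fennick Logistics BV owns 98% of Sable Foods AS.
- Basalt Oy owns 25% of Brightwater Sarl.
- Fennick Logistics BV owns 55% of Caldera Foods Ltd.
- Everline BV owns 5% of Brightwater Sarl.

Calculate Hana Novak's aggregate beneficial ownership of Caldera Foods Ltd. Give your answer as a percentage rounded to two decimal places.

57.83%

Hana reaches Caldera along 3 paths.
Via Fennick → Basalt: 85% × 48% × 10% = 4.08%.
Via Fennick: 85% × 55% = 46.75%.
Direct stake: 7% = 7%.
Total: 4.08% + 46.75% + 7% = 57.83%.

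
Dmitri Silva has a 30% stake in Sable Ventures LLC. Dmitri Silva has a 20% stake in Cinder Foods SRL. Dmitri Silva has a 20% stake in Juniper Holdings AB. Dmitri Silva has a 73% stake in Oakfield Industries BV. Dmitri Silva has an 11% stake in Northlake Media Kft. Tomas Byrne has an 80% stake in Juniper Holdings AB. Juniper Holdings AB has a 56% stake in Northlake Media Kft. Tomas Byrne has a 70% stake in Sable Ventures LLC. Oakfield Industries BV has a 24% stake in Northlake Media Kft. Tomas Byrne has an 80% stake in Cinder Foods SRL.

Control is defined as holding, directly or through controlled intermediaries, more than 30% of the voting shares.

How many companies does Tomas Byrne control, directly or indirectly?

Tomas holds 80% of Cinder, so Tomas controls Cinder.
Tomas holds 80% of Juniper, so Tomas controls Juniper.
Juniper holds 56% of Northlake, so Tomas controls Northlake.
Tomas holds 70% of Sable, so Tomas controls Sable.
No other company's threshold is met.
Tomas controls 4 companies.

4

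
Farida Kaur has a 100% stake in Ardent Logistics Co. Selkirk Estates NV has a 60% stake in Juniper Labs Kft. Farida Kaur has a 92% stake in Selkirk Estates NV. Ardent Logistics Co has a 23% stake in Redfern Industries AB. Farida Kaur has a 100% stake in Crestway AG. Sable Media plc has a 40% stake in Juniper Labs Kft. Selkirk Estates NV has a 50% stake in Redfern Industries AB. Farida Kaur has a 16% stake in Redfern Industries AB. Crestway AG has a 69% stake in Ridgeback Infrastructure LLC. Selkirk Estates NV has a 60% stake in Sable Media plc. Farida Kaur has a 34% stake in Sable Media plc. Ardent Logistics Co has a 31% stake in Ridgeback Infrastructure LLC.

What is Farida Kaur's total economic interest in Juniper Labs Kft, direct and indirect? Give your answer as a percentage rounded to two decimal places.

90.88%

Farida reaches Juniper along 3 paths.
Via Selkirk: 92% × 60% = 55.2%.
Via Selkirk → Sable: 92% × 60% × 40% = 22.08%.
Via Sable: 34% × 40% = 13.6%.
Total: 55.2% + 22.08% + 13.6% = 90.88%.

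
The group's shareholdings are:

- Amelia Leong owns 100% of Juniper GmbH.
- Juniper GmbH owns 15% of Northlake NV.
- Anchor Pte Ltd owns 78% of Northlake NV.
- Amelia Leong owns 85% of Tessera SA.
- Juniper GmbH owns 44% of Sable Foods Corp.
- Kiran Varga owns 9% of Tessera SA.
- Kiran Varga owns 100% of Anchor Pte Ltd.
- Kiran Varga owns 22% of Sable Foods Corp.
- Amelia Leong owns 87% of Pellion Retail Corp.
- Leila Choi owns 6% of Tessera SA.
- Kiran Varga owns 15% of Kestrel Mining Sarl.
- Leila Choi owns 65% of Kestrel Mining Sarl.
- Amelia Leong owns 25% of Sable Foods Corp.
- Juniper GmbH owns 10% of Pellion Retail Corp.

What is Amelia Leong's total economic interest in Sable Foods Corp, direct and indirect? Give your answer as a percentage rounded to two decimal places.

69.00%

Amelia reaches Sable along 2 paths.
Via Juniper: 100% × 44% = 44%.
Direct stake: 25% = 25%.
Total: 44% + 25% = 69%.
Rounded: 69.00%.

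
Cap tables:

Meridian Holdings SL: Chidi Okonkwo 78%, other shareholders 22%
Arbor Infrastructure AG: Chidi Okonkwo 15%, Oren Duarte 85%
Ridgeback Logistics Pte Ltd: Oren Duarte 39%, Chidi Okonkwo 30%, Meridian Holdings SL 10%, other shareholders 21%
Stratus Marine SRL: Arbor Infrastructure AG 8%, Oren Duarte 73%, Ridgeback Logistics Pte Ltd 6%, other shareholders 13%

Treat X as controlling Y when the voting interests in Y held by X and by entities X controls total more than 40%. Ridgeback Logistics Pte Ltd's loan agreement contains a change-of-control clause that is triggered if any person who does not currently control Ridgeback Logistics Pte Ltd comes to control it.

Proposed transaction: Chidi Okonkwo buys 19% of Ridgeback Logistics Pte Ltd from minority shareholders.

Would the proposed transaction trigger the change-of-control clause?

Yes

The purchase changes only Chidi's holdings, so Chidi is the only person who could newly come to control Ridgeback.
Chidi holds 78% of Meridian, so Chidi controls Meridian.
In Ridgeback, Chidi's side holds only 30% + 10% = 40%, not > 40%.
So before the transaction, Chidi does not control Ridgeback.
After the purchase, Chidi's direct stake in Ridgeback rises to 30% + 19% = 49%.
Chidi and Meridian together hold 49% + 10% = 59% of Ridgeback, so Chidi controls Ridgeback.
Chidi did not control Ridgeback before and does after, so the clause is triggered.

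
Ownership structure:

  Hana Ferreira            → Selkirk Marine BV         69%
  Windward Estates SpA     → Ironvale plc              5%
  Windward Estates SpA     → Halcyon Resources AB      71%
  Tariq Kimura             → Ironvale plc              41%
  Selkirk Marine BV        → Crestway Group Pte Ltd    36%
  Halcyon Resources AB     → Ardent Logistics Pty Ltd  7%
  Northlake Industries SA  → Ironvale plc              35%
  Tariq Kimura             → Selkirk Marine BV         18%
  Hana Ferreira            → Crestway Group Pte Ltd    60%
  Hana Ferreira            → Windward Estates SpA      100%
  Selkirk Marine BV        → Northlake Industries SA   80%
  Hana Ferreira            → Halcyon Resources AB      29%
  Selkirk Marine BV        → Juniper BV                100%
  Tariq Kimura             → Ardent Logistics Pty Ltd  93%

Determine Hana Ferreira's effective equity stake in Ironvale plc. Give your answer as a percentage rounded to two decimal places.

24.32%

Hana reaches Ironvale along 2 paths.
Via Selkirk → Northlake: 69% × 80% × 35% = 19.32%.
Via Windward: 100% × 5% = 5%.
Total: 19.32% + 5% = 24.32%.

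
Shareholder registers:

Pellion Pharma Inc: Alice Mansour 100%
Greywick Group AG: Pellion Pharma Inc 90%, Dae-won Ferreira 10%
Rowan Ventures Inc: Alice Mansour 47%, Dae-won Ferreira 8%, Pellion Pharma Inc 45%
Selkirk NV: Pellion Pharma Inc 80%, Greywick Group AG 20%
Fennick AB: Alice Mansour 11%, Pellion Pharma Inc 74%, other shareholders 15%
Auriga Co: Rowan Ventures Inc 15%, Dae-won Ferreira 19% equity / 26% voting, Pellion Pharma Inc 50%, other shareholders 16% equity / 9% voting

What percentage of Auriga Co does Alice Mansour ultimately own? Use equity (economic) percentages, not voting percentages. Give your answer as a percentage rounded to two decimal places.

63.80%

Alice reaches Auriga along 3 paths.
Via Rowan: 47% × 15% = 7.05%.
Via Pellion → Rowan: 100% × 45% × 15% = 6.75%.
Via Pellion: 100% × 50% = 50%.
Total: 7.05% + 6.75% + 50% = 63.8%.
Rounded: 63.80%.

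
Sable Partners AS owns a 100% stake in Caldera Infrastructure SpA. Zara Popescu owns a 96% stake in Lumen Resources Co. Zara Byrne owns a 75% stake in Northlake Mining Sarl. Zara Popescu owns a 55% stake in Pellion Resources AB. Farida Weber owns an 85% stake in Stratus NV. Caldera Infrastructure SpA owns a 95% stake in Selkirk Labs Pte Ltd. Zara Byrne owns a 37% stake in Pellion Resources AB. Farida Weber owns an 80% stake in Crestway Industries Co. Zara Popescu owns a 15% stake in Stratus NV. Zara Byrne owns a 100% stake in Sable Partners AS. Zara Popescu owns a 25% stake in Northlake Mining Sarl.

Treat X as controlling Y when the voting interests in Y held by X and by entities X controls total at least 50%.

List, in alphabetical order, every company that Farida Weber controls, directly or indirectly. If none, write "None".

Crestway Industries Co, Stratus NV

Farida holds 85% of Stratus, so Farida controls Stratus.
Farida holds 80% of Crestway, so Farida controls Crestway.
No other company's threshold is met.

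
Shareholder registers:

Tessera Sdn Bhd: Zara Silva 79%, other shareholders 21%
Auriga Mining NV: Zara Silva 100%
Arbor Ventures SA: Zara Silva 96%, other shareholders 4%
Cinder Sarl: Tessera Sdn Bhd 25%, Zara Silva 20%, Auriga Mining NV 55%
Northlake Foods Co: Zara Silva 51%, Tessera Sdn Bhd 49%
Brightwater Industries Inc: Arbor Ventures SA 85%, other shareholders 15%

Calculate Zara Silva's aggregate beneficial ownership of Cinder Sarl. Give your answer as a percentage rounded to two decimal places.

94.75%

Zara reaches Cinder along 3 paths.
Via Tessera: 79% × 25% = 19.75%.
Direct stake: 20% = 20%.
Via Auriga: 100% × 55% = 55%.
Total: 19.75% + 20% + 55% = 94.75%.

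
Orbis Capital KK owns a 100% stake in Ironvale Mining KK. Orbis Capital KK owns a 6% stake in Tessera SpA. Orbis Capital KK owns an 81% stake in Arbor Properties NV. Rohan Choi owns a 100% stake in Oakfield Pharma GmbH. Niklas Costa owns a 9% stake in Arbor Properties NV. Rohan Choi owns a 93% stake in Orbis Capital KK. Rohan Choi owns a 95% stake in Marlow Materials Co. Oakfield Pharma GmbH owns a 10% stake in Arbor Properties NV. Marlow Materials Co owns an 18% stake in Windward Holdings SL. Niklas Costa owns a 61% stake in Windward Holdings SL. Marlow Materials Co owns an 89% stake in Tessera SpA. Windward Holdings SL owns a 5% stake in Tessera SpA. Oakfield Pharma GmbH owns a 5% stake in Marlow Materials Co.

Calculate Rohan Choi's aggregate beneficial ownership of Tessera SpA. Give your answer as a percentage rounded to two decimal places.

Rohan reaches Tessera along 5 paths.
Via Oakfield → Marlow: 100% × 5% × 89% = 4.45%.
Via Marlow: 95% × 89% = 84.55%.
Via Oakfield → Marlow → Windward: 100% × 5% × 18% × 5% = 0.045%.
Via Marlow → Windward: 95% × 18% × 5% = 0.855%.
Via Orbis: 93% × 6% = 5.58%.
Total: 4.45% + 84.55% + 0.045% + 0.855% + 5.58% = 95.48%.

95.48%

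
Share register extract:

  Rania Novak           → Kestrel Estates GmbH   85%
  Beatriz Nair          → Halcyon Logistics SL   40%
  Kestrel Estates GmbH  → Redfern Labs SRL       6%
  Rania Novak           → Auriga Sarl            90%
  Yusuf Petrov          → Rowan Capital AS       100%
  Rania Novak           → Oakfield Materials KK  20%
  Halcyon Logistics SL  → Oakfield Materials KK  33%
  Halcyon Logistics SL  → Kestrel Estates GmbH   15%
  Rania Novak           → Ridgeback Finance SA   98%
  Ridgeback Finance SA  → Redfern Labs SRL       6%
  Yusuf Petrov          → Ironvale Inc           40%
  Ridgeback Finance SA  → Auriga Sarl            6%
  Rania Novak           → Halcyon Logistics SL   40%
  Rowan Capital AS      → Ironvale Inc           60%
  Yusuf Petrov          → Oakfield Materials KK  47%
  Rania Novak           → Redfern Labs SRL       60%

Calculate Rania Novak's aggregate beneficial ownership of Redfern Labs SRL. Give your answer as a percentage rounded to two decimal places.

71.34%

Rania reaches Redfern along 4 paths.
Direct stake: 60% = 60%.
Via Halcyon → Kestrel: 40% × 15% × 6% = 0.36%.
Via Kestrel: 85% × 6% = 5.1%.
Via Ridgeback: 98% × 6% = 5.88%.
Total: 60% + 0.36% + 5.1% + 5.88% = 71.34%.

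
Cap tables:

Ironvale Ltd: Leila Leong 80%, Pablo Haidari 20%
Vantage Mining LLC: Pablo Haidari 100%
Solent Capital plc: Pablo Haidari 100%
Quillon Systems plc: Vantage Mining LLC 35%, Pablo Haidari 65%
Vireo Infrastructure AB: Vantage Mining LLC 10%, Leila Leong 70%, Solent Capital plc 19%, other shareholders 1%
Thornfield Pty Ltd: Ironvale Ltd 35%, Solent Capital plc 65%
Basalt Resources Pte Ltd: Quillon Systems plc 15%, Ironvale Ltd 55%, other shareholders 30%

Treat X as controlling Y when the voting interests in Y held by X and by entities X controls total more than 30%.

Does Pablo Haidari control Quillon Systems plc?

Yes

Pablo holds 100% of Vantage, so Pablo controls Vantage.
Vantage and Pablo together hold 35% + 65% = 100% of Quillon, so Pablo controls Quillon.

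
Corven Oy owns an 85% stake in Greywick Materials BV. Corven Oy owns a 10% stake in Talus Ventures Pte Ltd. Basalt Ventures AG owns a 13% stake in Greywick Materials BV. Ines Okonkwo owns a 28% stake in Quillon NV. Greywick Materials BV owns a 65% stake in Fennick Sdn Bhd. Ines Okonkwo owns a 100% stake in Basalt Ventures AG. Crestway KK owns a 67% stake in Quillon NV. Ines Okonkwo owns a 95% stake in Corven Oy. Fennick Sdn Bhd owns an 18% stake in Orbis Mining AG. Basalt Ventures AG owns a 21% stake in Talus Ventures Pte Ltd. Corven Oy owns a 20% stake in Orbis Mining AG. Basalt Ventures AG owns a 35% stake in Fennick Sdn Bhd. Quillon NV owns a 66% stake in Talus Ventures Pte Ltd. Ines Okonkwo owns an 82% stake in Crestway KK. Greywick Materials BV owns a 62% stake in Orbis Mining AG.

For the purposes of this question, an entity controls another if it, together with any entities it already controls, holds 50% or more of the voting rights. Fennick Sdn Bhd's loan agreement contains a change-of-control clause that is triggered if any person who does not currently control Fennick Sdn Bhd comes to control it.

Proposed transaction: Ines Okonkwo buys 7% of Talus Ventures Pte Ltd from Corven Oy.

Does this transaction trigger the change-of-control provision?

No

The purchase adds only to Ines's holdings (Corven's stake shrinks), so Ines is the only person who could newly come to control Fennick.
Ines holds 100% of Basalt, so Ines controls Basalt.
Ines holds 95% of Corven, so Ines controls Corven.
Basalt and Corven together hold 13% + 85% = 98% of Greywick, so Ines controls Greywick.
Greywick and Basalt together hold 65% + 35% = 100% of Fennick, so Ines controls Fennick.
So Ines already controls Fennick before the transaction.
After the purchase, Ines holds 7% of Talus directly, and Corven's stake falls to 3%.
Ines controlled Fennick already, so this is not a new person acquiring control; every other person's position is unchanged or reduced.
No new person acquires control, so the clause is not triggered.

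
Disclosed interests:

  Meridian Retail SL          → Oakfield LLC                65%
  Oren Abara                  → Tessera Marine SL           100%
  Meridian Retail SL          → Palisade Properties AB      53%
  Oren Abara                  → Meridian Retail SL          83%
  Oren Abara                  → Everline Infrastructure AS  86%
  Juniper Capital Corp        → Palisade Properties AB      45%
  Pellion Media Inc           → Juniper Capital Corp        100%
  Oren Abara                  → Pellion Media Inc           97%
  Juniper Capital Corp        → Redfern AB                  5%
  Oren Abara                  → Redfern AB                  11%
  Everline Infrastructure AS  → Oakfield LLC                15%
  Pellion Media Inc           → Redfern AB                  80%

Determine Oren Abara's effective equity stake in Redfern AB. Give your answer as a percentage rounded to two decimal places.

Oren reaches Redfern along 3 paths.
Direct stake: 11% = 11%.
Via Pellion: 97% × 80% = 77.6%.
Via Pellion → Juniper: 97% × 100% × 5% = 4.85%.
Total: 11% + 77.6% + 4.85% = 93.45%.

93.45%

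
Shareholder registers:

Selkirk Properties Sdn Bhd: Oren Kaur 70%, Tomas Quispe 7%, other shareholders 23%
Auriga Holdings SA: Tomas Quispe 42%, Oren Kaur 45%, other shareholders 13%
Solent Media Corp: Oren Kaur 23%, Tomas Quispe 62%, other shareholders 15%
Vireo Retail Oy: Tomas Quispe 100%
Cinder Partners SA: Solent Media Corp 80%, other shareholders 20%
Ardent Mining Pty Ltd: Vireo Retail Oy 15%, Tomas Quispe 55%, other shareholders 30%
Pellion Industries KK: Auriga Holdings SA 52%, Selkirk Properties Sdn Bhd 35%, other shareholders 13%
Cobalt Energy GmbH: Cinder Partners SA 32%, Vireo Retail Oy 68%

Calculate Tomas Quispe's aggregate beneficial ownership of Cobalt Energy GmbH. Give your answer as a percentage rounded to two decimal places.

Tomas reaches Cobalt along 2 paths.
Via Solent → Cinder: 62% × 80% × 32% = 15.872%.
Via Vireo: 100% × 68% = 68%.
Total: 15.872% + 68% = 83.872%.
Rounded: 83.87%.

83.87%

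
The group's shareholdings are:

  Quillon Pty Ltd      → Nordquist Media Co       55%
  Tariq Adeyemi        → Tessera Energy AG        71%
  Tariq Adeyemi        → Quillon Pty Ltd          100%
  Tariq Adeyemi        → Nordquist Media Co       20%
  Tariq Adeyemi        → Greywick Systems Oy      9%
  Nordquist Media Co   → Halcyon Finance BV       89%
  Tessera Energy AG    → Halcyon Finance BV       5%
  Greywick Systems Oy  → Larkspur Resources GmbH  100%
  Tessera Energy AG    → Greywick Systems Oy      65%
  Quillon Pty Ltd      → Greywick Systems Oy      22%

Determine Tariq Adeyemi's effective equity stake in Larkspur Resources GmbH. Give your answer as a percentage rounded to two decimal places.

Tariq reaches Larkspur along 3 paths.
Via Tessera → Greywick: 71% × 65% × 100% = 46.15%.
Via Quillon → Greywick: 100% × 22% × 100% = 22%.
Via Greywick: 9% × 100% = 9%.
Total: 46.15% + 22% + 9% = 77.15%.

77.15%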